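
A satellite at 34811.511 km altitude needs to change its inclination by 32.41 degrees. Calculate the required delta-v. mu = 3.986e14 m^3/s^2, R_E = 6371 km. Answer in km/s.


r = 41182.5110 km = 4.1182511e+07 m
V = sqrt(mu/r) = 3111.0876 m/s
di = 32.41 deg = 0.5656612 rad
dV = 2*V*sin(di/2) = 2*3111.0876*sin(0.2828306)
dV = 1736.4529 m/s = 1.7365 km/s

1.7365 km/s


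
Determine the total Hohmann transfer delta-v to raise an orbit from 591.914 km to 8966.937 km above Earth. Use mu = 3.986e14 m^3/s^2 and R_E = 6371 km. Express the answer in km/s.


r1 = 6962.9140 km = 6.962914e+06 m
r2 = 15337.9370 km = 1.5337937e+07 m
dv1 = sqrt(mu/r1)*(sqrt(2*r2/(r1+r2)) - 1) = 1307.7072 m/s
dv2 = sqrt(mu/r2)*(1 - sqrt(2*r1/(r1+r2))) = 1069.4058 m/s
total dv = |dv1| + |dv2| = 1307.7072 + 1069.4058 = 2377.1130 m/s = 2.3771 km/s

2.3771 km/s


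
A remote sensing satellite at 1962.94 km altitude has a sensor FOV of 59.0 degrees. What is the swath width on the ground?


FOV = 59.0 deg = 1.0297 rad
swath = 2 * alt * tan(FOV/2) = 2 * 1962.94 * tan(0.5148721)
swath = 2 * 1962.94 * 0.5657728
swath = 2221.1560 km

2221.1560 km


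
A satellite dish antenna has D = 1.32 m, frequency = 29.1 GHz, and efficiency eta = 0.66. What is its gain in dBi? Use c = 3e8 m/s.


lambda = c/f = 3e8 / 2.91e+10 = 0.01030928 m
G = eta*(pi*D/lambda)^2 = 0.66*(pi*1.32/0.01030928)^2
G = 106791.0882 (linear)
G = 10*log10(106791.0882) = 50.2854 dBi

50.2854 dBi


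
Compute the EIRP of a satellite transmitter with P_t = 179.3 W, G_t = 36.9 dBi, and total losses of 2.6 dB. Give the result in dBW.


Pt = 179.3 W = 22.5358 dBW
EIRP = Pt_dBW + Gt - losses = 22.5358 + 36.9 - 2.6 = 56.8358 dBW

56.8358 dBW


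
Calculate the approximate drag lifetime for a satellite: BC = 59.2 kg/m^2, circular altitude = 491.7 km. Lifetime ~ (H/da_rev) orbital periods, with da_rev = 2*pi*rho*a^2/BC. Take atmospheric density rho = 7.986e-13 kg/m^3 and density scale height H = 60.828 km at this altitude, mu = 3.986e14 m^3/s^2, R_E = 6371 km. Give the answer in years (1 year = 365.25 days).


a = R_E + alt = 6862.7000 km = 6.8627e+06 m
da_rev = 2*pi*rho*a^2/BC = 2*pi*7.986e-13*(6.8627e+06)^2/59.2 = 3.991880 m per revolution
N = H/da_rev = 60828.0000 m / 3.991880 m = 15237.9324 revolutions
P = 2*pi*sqrt(a^3/mu) = 5657.8801 s
lifetime = N*P = 15237.9324 * 5657.8801 = 8.6214395e+07 s = 997.8518 days
years = 997.8518 / 365.25 = 2.7320 years

2.7320 years


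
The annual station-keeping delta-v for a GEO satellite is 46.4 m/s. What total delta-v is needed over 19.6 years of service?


dV = rate * years = 46.4 * 19.6
dV = 909.4400 m/s

909.4400 m/s


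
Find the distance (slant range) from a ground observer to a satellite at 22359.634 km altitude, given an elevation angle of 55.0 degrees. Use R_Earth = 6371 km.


h = 22359.634 km, el = 55.0 deg
d = -R_E*sin(el) + sqrt((R_E*sin(el))^2 + 2*R_E*h + h^2)
d = -6371.0000*sin(0.9599311) + sqrt((6371.0000*0.819152)^2 + 2*6371.0000*22359.634 + 22359.634^2)
d = 23278.4760 km

23278.4760 km


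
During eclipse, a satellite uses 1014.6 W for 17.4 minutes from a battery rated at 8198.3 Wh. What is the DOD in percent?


E_used = P * t / 60 = 1014.6 * 17.4 / 60 = 294.2340 Wh
DOD = E_used / E_total * 100 = 294.2340 / 8198.3 * 100
DOD = 3.5890 %

3.5890 %


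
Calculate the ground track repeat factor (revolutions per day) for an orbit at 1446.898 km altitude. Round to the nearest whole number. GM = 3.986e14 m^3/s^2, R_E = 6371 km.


r = 7.817898e+06 m
T = 2*pi*sqrt(r^3/mu) = 6879.3312 s = 114.6555 min
revs/day = 1440 / 114.6555 = 12.5594
Rounded: 13 revolutions per day

13 revolutions per day


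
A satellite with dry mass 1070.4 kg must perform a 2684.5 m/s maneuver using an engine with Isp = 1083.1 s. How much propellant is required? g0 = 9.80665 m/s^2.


ve = Isp * g0 = 1083.1 * 9.80665 = 10621.582615 m/s
mass ratio = exp(dv/ve) = exp(2684.5/10621.582615) = 1.28754862
m_prop = m_dry * (mr - 1) = 1070.4 * (1.28754862 - 1)
m_prop = 307.7920 kg

307.7920 kg


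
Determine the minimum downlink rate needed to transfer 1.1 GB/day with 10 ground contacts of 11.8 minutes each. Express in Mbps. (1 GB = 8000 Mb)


total contact time = 10 * 11.8 * 60 = 7080.0000 s
data = 1.1 GB = 8800.0000 Mb
rate = 8800.0000 / 7080.0000 = 1.2429 Mbps

1.2429 Mbps


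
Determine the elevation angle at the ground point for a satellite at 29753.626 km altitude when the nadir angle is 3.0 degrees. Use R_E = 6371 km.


r = R_E + alt = 36124.6260 km
Law of sines in the satellite / Earth-center / ground-point triangle:
  sin(nadir)/R_E = sin(90 + el)/r  =>  cos(el) = (r/R_E)*sin(nadir)
cos(el) = (36124.6260 / 6371.0000) * sin(3.0 deg) = 0.2967535
el = arccos(0.2967535) = 72.7373 deg
(Earth-central angle = 90 - nadir - el = 14.2627 deg)

72.7373 degrees


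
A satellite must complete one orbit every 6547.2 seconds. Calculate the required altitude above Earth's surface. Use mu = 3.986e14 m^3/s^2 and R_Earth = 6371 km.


T = 6547.2 s
r = (mu*T^2/(4*pi^2))^(1/3) = (3.986e14 * 6547.2^2 / (4*pi^2))^(1/3)
r = 7.5641986e+06 m = 7564.1986 km
alt = r - R_E = 7564.1986 - 6371 = 1193.1986 km

1193.1986 km


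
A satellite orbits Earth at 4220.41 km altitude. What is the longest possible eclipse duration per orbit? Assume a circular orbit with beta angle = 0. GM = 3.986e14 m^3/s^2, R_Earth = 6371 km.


r = 10591.4100 km
T = 180.7968 min
Eclipse fraction = arcsin(R_E/r)/pi = arcsin(6371.0000/10591.4100)/pi
= arcsin(0.6015252)/pi = 0.2054401
Eclipse duration = 0.2054401 * 180.7968 = 37.1429 min

37.1429 minutes


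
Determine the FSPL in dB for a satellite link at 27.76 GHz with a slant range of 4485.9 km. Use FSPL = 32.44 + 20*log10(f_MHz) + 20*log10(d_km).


f = 27.76 GHz = 27760.0000 MHz
d = 4485.9 km
FSPL = 32.44 + 20*log10(27760.0000) + 20*log10(4485.9)
FSPL = 32.44 + 88.8684 + 73.0370
FSPL = 194.3454 dB

194.3454 dB


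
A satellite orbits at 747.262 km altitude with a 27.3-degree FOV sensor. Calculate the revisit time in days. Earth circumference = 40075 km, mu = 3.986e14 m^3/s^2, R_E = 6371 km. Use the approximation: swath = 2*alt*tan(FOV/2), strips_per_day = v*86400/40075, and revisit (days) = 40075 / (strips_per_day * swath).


swath = 2*747.262*tan(0.2382374) = 362.9443 km
v = sqrt(mu/r) = 7483.1020 m/s = 7.4831 km/s
strips/day = v*86400/40075 = 7.4831*86400/40075 = 16.1333
coverage/day = strips * swath = 16.1333 * 362.9443 = 5855.4705 km
revisit = 40075 / 5855.4705 = 6.8440 days

6.8440 days


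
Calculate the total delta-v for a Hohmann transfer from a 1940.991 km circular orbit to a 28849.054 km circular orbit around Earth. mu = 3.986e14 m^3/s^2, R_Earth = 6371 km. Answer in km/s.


r1 = 8311.9910 km = 8.311991e+06 m
r2 = 35220.0540 km = 3.5220054e+07 m
dv1 = sqrt(mu/r1)*(sqrt(2*r2/(r1+r2)) - 1) = 1883.9565 m/s
dv2 = sqrt(mu/r2)*(1 - sqrt(2*r1/(r1+r2))) = 1285.2222 m/s
total dv = |dv1| + |dv2| = 1883.9565 + 1285.2222 = 3169.1787 m/s = 3.1692 km/s

3.1692 km/s


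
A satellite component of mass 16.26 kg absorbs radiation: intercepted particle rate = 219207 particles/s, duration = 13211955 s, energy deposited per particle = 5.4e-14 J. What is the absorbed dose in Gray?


Total energy deposited = rate * time * E_per
  = 219207 * 13211955 * 5.4e-14 = 0.1563923 J
Dose = E_total / mass = 0.1563923 / 16.26
Dose = 0.00961822 Gy

0.0096 Gy


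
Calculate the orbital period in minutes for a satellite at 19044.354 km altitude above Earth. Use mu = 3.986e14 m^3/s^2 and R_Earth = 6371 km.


r = 25415.3540 km = 2.5415354e+07 m
T = 2*pi*sqrt(r^3/mu) = 2*pi*sqrt(1.6416799e+22 / 3.986e14)
T = 40323.2442 s = 672.0541 min

672.0541 minutes


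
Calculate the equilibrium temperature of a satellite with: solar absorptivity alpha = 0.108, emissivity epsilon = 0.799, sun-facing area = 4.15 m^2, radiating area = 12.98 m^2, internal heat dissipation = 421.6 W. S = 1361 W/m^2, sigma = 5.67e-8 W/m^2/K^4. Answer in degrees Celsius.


Numerator = alpha*S*A_sun + Q_int = 0.108*1361*4.15 + 421.6 = 1031.6002 W
Denominator = eps*sigma*A_rad = 0.799*5.67e-8*12.98 = 5.8803683e-07 W/K^4
T^4 = 1.7543122e+09 K^4
T = 204.6571 K = -68.4929 C

-68.4929 degrees Celsius


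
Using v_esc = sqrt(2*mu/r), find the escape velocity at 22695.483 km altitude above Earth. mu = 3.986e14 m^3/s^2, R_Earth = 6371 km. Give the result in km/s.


r = 6371.0 + 22695.483 = 29066.4830 km = 2.9066483e+07 m
v_esc = sqrt(2*mu/r) = sqrt(2*3.986e14 / 2.9066483e+07)
v_esc = 5237.0582 m/s = 5.2371 km/s

5.2371 km/s


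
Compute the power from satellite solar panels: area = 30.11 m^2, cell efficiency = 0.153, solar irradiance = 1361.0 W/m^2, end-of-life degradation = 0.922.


P = area * eta * S * degradation
P = 30.11 * 0.153 * 1361.0 * 0.922
P = 5780.8438 W

5780.8438 W


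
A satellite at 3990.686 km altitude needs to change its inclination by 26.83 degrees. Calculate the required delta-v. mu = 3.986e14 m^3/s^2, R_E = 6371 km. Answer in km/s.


r = 10361.6860 km = 1.0361686e+07 m
V = sqrt(mu/r) = 6202.3095 m/s
di = 26.83 deg = 0.4682718 rad
dV = 2*V*sin(di/2) = 2*6202.3095*sin(0.2341359)
dV = 2877.9035 m/s = 2.8779 km/s

2.8779 km/s


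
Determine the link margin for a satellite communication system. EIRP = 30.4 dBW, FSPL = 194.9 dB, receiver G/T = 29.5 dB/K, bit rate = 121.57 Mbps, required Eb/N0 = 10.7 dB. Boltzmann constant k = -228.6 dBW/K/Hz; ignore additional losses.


C/N0 = EIRP - FSPL + G/T - k = 30.4 - 194.9 + 29.5 - (-228.6)
C/N0 = 93.6000 dB-Hz
R_b = 121.57 Mbps = 1.2157e+08 bps -> 10*log10(R_b) = 80.8483 dB-Hz
Eb/N0 = C/N0 - 10*log10(R_b) = 93.6000 - 80.8483 = 12.7517 dB
Margin = Eb/N0 - Eb/N0_req = 12.7517 - 10.7 = 2.0517 dB (link closes)

2.0517 dB


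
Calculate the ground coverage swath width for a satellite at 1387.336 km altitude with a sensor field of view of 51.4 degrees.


FOV = 51.4 deg = 0.8970992 rad
swath = 2 * alt * tan(FOV/2) = 2 * 1387.336 * tan(0.4485496)
swath = 2 * 1387.336 * 0.4812675
swath = 1335.3595 km

1335.3595 km


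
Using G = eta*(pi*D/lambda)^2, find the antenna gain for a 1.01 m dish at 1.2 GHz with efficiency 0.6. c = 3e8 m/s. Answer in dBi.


lambda = c/f = 3e8 / 1.2e+09 = 0.2500 m
G = eta*(pi*D/lambda)^2 = 0.6*(pi*1.01/0.2500)^2
G = 96.6526 (linear)
G = 10*log10(96.6526) = 19.8521 dBi

19.8521 dBi


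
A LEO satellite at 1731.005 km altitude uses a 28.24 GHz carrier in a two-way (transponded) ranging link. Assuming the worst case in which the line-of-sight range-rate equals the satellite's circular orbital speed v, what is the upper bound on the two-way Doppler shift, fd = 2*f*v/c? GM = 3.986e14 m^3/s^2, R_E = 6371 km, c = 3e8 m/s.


r = 8.102005e+06 m
v = sqrt(mu/r) = 7014.1071 m/s (worst-case radial velocity)
f = 28.24 GHz = 2.824e+10 Hz
fd = 2*f*v/c = 2*2.824e+10*7014.1071/3.0e+08
fd = 1.3205226e+06 Hz

1.3205e+06 Hz


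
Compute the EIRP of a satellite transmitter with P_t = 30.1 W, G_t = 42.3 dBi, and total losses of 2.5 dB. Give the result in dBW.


Pt = 30.1 W = 14.7857 dBW
EIRP = Pt_dBW + Gt - losses = 14.7857 + 42.3 - 2.5 = 54.5857 dBW

54.5857 dBW


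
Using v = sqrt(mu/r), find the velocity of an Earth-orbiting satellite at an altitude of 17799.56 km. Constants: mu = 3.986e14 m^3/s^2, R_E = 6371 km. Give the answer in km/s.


r = R_E + alt = 6371.0 + 17799.56 = 24170.5600 km = 2.417056e+07 m
v = sqrt(mu/r) = sqrt(3.986e14 / 2.417056e+07) = 4060.9280 m/s = 4.0609 km/s

4.0609 km/s


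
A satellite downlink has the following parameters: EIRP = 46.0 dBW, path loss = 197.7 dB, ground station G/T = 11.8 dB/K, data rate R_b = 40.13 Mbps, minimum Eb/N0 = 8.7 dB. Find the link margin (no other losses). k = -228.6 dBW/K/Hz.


C/N0 = EIRP - FSPL + G/T - k = 46.0 - 197.7 + 11.8 - (-228.6)
C/N0 = 88.7000 dB-Hz
R_b = 40.13 Mbps = 4.013e+07 bps -> 10*log10(R_b) = 76.0347 dB-Hz
Eb/N0 = C/N0 - 10*log10(R_b) = 88.7000 - 76.0347 = 12.6653 dB
Margin = Eb/N0 - Eb/N0_req = 12.6653 - 8.7 = 3.9653 dB (link closes)

3.9653 dB


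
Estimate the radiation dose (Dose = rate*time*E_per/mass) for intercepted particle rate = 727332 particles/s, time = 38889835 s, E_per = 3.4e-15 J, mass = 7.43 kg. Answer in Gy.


Total energy deposited = rate * time * E_per
  = 727332 * 38889835 * 3.4e-15 = 0.09617179 J
Dose = E_total / mass = 0.09617179 / 7.43
Dose = 0.01294371 Gy

0.0129 Gy


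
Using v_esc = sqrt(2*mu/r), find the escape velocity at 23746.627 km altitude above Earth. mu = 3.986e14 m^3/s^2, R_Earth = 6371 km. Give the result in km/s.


r = 6371.0 + 23746.627 = 30117.6270 km = 3.0117627e+07 m
v_esc = sqrt(2*mu/r) = sqrt(2*3.986e14 / 3.0117627e+07)
v_esc = 5144.8565 m/s = 5.1449 km/s

5.1449 km/s


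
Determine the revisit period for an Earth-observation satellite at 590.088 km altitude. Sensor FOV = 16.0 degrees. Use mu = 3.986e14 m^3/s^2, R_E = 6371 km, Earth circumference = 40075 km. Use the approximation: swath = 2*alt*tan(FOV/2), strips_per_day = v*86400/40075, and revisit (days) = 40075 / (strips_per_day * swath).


swath = 2*590.088*tan(0.1396263) = 165.8629 km
v = sqrt(mu/r) = 7567.1107 m/s = 7.5671 km/s
strips/day = v*86400/40075 = 7.5671*86400/40075 = 16.3144
coverage/day = strips * swath = 16.3144 * 165.8629 = 2705.9490 km
revisit = 40075 / 2705.9490 = 14.8100 days

14.8100 days


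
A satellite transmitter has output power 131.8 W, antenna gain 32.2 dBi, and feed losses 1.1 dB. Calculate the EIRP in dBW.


Pt = 131.8 W = 21.1992 dBW
EIRP = Pt_dBW + Gt - losses = 21.1992 + 32.2 - 1.1 = 52.2992 dBW

52.2992 dBW


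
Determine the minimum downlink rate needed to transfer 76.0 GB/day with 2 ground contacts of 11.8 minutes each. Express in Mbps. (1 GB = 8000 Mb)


total contact time = 2 * 11.8 * 60 = 1416.0000 s
data = 76.0 GB = 608000.0000 Mb
rate = 608000.0000 / 1416.0000 = 429.3785 Mbps

429.3785 Mbps


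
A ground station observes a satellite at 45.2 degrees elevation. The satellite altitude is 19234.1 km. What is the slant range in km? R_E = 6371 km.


h = 19234.1 km, el = 45.2 deg
d = -R_E*sin(el) + sqrt((R_E*sin(el))^2 + 2*R_E*h + h^2)
d = -6371.0000*sin(0.7888888) + sqrt((6371.0000*0.7095707)^2 + 2*6371.0000*19234.1 + 19234.1^2)
d = 20687.8156 km

20687.8156 km


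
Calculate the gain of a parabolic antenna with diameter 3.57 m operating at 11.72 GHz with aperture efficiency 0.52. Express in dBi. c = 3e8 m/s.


lambda = c/f = 3e8 / 1.172e+10 = 0.02559727 m
G = eta*(pi*D/lambda)^2 = 0.52*(pi*3.57/0.02559727)^2
G = 99827.9689 (linear)
G = 10*log10(99827.9689) = 49.9925 dBi

49.9925 dBi


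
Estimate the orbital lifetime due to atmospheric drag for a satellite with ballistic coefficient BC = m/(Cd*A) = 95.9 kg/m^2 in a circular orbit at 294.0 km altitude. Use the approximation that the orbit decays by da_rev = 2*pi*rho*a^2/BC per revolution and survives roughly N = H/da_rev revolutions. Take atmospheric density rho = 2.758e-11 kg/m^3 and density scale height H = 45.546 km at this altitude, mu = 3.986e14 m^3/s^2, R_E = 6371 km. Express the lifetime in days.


a = R_E + alt = 6665.0000 km = 6.665e+06 m
da_rev = 2*pi*rho*a^2/BC = 2*pi*2.758e-11*(6.665e+06)^2/95.9 = 80.270475 m per revolution
N = H/da_rev = 45546.0000 m / 80.270475 m = 567.4066 revolutions
P = 2*pi*sqrt(a^3/mu) = 5415.1620 s
lifetime = N*P = 567.4066 * 5415.1620 = 3.0725988e+06 s = 35.5625 days

35.5625 days


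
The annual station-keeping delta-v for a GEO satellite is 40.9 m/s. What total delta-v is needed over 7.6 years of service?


dV = rate * years = 40.9 * 7.6
dV = 310.8400 m/s

310.8400 m/s


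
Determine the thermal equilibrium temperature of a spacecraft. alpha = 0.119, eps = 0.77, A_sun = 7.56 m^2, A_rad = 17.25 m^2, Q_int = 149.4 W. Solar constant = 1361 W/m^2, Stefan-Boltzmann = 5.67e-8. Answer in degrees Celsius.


Numerator = alpha*S*A_sun + Q_int = 0.119*1361*7.56 + 149.4 = 1373.8100 W
Denominator = eps*sigma*A_rad = 0.77*5.67e-8*17.25 = 7.5311775e-07 W/K^4
T^4 = 1.8241637e+09 K^4
T = 206.6645 K = -66.4855 C

-66.4855 degrees Celsius


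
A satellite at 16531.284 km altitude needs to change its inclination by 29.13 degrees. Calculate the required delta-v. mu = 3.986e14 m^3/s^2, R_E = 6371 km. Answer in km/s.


r = 22902.2840 km = 2.2902284e+07 m
V = sqrt(mu/r) = 4171.8554 m/s
di = 29.13 deg = 0.5084144 rad
dV = 2*V*sin(di/2) = 2*4171.8554*sin(0.2542072)
dV = 2098.2611 m/s = 2.0983 km/s

2.0983 km/s


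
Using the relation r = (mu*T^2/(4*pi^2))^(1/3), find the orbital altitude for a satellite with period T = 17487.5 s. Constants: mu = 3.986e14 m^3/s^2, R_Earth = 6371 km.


T = 17487.5 s
r = (mu*T^2/(4*pi^2))^(1/3) = (3.986e14 * 17487.5^2 / (4*pi^2))^(1/3)
r = 1.4561664e+07 m = 14561.6639 km
alt = r - R_E = 14561.6639 - 6371 = 8190.6639 km

8190.6639 km


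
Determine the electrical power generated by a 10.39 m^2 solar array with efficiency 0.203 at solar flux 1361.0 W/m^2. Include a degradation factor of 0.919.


P = area * eta * S * degradation
P = 10.39 * 0.203 * 1361.0 * 0.919
P = 2638.0634 W

2638.0634 W


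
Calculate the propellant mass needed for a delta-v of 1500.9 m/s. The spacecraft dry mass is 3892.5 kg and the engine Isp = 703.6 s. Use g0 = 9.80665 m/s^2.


ve = Isp * g0 = 703.6 * 9.80665 = 6899.958940 m/s
mass ratio = exp(dv/ve) = exp(1500.9/6899.958940) = 1.24299406
m_prop = m_dry * (mr - 1) = 3892.5 * (1.24299406 - 1)
m_prop = 945.8544 kg

945.8544 kg


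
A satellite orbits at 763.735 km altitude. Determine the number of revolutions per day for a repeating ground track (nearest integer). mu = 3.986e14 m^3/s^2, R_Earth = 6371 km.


r = 7.134735e+06 m
T = 2*pi*sqrt(r^3/mu) = 5997.6068 s = 99.9601 min
revs/day = 1440 / 99.9601 = 14.4057
Rounded: 14 revolutions per day

14 revolutions per day


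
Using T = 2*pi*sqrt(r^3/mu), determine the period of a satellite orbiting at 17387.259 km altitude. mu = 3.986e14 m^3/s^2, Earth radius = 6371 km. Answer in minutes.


r = 23758.2590 km = 2.3758259e+07 m
T = 2*pi*sqrt(r^3/mu) = 2*pi*sqrt(1.3410465e+22 / 3.986e14)
T = 36444.5960 s = 607.4099 min

607.4099 minutes


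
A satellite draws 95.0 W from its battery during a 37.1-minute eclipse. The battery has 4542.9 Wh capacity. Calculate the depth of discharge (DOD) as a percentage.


E_used = P * t / 60 = 95.0 * 37.1 / 60 = 58.7417 Wh
DOD = E_used / E_total * 100 = 58.7417 / 4542.9 * 100
DOD = 1.2930 %

1.2930 %


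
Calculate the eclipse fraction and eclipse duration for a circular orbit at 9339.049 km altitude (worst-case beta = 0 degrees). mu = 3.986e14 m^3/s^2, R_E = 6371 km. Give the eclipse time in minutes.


r = 15710.0490 km
T = 326.6076 min
Eclipse fraction = arcsin(R_E/r)/pi = arcsin(6371.0000/15710.0490)/pi
= arcsin(0.4055366)/pi = 0.1329153
Eclipse duration = 0.1329153 * 326.6076 = 43.4112 min

43.4112 minutes


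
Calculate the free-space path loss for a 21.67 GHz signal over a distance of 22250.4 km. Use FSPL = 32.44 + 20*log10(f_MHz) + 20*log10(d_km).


f = 21.67 GHz = 21670.0000 MHz
d = 22250.4 km
FSPL = 32.44 + 20*log10(21670.0000) + 20*log10(22250.4)
FSPL = 32.44 + 86.7172 + 86.9468
FSPL = 206.1039 dB

206.1039 dB


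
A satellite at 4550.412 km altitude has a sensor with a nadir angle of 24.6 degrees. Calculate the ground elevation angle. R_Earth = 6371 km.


r = R_E + alt = 10921.4120 km
Law of sines in the satellite / Earth-center / ground-point triangle:
  sin(nadir)/R_E = sin(90 + el)/r  =>  cos(el) = (r/R_E)*sin(nadir)
cos(el) = (10921.4120 / 6371.0000) * sin(24.6 deg) = 0.7136045
el = arccos(0.7136045) = 44.4711 deg
(Earth-central angle = 90 - nadir - el = 20.9289 deg)

44.4711 degrees


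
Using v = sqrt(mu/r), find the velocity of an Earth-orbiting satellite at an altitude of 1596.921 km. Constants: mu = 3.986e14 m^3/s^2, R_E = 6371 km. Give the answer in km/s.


r = R_E + alt = 6371.0 + 1596.921 = 7967.9210 km = 7.967921e+06 m
v = sqrt(mu/r) = sqrt(3.986e14 / 7.967921e+06) = 7072.8775 m/s = 7.0729 km/s

7.0729 km/s


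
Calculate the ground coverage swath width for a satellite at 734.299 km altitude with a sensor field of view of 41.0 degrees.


FOV = 41.0 deg = 0.715585 rad
swath = 2 * alt * tan(FOV/2) = 2 * 734.299 * tan(0.3577925)
swath = 2 * 734.299 * 0.3738847
swath = 549.0863 km

549.0863 km


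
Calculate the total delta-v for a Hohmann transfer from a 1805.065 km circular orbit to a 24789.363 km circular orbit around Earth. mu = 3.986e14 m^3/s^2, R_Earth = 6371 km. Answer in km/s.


r1 = 8176.0650 km = 8.176065e+06 m
r2 = 31160.3630 km = 3.1160363e+07 m
dv1 = sqrt(mu/r1)*(sqrt(2*r2/(r1+r2)) - 1) = 1806.2430 m/s
dv2 = sqrt(mu/r2)*(1 - sqrt(2*r1/(r1+r2))) = 1270.5872 m/s
total dv = |dv1| + |dv2| = 1806.2430 + 1270.5872 = 3076.8301 m/s = 3.0768 km/s

3.0768 km/s


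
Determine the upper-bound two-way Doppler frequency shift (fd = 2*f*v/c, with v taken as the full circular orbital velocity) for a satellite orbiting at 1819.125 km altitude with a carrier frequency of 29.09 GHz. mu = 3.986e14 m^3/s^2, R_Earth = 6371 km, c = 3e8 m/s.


r = 8.190125e+06 m
v = sqrt(mu/r) = 6976.2716 m/s (worst-case radial velocity)
f = 29.09 GHz = 2.909e+10 Hz
fd = 2*f*v/c = 2*2.909e+10*6976.2716/3.0e+08
fd = 1.3529316e+06 Hz

1.3529e+06 Hz


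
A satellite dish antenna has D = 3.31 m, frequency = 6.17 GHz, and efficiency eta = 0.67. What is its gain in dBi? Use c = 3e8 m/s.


lambda = c/f = 3e8 / 6.17e+09 = 0.04862237 m
G = eta*(pi*D/lambda)^2 = 0.67*(pi*3.31/0.04862237)^2
G = 30644.9103 (linear)
G = 10*log10(30644.9103) = 44.8636 dBi

44.8636 dBi


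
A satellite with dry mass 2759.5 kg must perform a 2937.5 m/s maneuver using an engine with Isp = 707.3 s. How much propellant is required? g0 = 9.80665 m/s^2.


ve = Isp * g0 = 707.3 * 9.80665 = 6936.243545 m/s
mass ratio = exp(dv/ve) = exp(2937.5/6936.243545) = 1.52729794
m_prop = m_dry * (mr - 1) = 2759.5 * (1.52729794 - 1)
m_prop = 1455.0787 kg

1455.0787 kg


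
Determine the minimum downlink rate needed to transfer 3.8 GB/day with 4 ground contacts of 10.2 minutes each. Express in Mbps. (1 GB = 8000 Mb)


total contact time = 4 * 10.2 * 60 = 2448.0000 s
data = 3.8 GB = 30400.0000 Mb
rate = 30400.0000 / 2448.0000 = 12.4183 Mbps

12.4183 Mbps


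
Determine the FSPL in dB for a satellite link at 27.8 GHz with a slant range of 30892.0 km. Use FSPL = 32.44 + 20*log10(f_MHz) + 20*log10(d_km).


f = 27.8 GHz = 27800.0000 MHz
d = 30892.0 km
FSPL = 32.44 + 20*log10(27800.0000) + 20*log10(30892.0)
FSPL = 32.44 + 88.8809 + 89.7969
FSPL = 211.1178 dB

211.1178 dB


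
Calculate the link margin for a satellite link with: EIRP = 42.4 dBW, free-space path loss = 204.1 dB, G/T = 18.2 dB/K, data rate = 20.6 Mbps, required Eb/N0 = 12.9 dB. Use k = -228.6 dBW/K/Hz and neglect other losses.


C/N0 = EIRP - FSPL + G/T - k = 42.4 - 204.1 + 18.2 - (-228.6)
C/N0 = 85.1000 dB-Hz
R_b = 20.6 Mbps = 2.06e+07 bps -> 10*log10(R_b) = 73.1387 dB-Hz
Eb/N0 = C/N0 - 10*log10(R_b) = 85.1000 - 73.1387 = 11.9613 dB
Margin = Eb/N0 - Eb/N0_req = 11.9613 - 12.9 = -0.9386722 dB (negative margin: link does not close)

-0.9387 dB


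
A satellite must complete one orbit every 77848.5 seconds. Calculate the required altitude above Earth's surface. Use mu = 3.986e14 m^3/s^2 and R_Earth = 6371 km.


T = 77848.5 s
r = (mu*T^2/(4*pi^2))^(1/3) = (3.986e14 * 77848.5^2 / (4*pi^2))^(1/3)
r = 3.9405728e+07 m = 39405.7277 km
alt = r - R_E = 39405.7277 - 6371 = 33034.7277 km

33034.7277 km


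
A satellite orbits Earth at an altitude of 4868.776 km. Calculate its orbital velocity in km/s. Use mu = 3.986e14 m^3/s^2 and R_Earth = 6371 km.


r = R_E + alt = 6371.0 + 4868.776 = 11239.7760 km = 1.1239776e+07 m
v = sqrt(mu/r) = sqrt(3.986e14 / 1.1239776e+07) = 5955.1104 m/s = 5.9551 km/s

5.9551 km/s


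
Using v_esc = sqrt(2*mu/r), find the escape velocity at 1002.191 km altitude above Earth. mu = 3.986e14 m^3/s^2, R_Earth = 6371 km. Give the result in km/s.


r = 6371.0 + 1002.191 = 7373.1910 km = 7.373191e+06 m
v_esc = sqrt(2*mu/r) = sqrt(2*3.986e14 / 7.373191e+06)
v_esc = 10398.1458 m/s = 10.3981 km/s

10.3981 km/s


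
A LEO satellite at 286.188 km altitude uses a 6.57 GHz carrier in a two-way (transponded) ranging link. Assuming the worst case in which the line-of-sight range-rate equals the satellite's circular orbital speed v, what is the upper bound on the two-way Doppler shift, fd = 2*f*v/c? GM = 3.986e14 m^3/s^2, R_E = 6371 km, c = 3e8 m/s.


r = 6.657188e+06 m
v = sqrt(mu/r) = 7737.9022 m/s (worst-case radial velocity)
f = 6.57 GHz = 6.57e+09 Hz
fd = 2*f*v/c = 2*6.57e+09*7737.9022/3.0e+08
fd = 338920.1164 Hz

338920.1164 Hz


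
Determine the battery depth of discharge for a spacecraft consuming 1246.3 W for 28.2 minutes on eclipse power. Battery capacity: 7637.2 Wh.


E_used = P * t / 60 = 1246.3 * 28.2 / 60 = 585.7610 Wh
DOD = E_used / E_total * 100 = 585.7610 / 7637.2 * 100
DOD = 7.6698 %

7.6698 %


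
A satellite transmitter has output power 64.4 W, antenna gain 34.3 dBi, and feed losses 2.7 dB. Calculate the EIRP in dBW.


Pt = 64.4 W = 18.0889 dBW
EIRP = Pt_dBW + Gt - losses = 18.0889 + 34.3 - 2.7 = 49.6889 dBW

49.6889 dBW


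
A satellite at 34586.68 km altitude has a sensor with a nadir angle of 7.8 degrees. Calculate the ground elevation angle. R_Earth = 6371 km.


r = R_E + alt = 40957.6800 km
Law of sines in the satellite / Earth-center / ground-point triangle:
  sin(nadir)/R_E = sin(90 + el)/r  =>  cos(el) = (r/R_E)*sin(nadir)
cos(el) = (40957.6800 / 6371.0000) * sin(7.8 deg) = 0.8724839
el = arccos(0.8724839) = 29.2514 deg
(Earth-central angle = 90 - nadir - el = 52.9486 deg)

29.2514 degrees


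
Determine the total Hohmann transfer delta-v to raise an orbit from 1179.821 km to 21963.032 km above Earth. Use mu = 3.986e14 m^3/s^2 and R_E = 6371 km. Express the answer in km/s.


r1 = 7550.8210 km = 7.550821e+06 m
r2 = 28334.0320 km = 2.8334032e+07 m
dv1 = sqrt(mu/r1)*(sqrt(2*r2/(r1+r2)) - 1) = 1864.7011 m/s
dv2 = sqrt(mu/r2)*(1 - sqrt(2*r1/(r1+r2))) = 1317.5568 m/s
total dv = |dv1| + |dv2| = 1864.7011 + 1317.5568 = 3182.2579 m/s = 3.1823 km/s

3.1823 km/s


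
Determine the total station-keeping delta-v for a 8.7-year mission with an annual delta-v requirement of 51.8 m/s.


dV = rate * years = 51.8 * 8.7
dV = 450.6600 m/s

450.6600 m/s


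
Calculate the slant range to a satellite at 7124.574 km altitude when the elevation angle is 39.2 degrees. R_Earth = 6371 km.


h = 7124.574 km, el = 39.2 deg
d = -R_E*sin(el) + sqrt((R_E*sin(el))^2 + 2*R_E*h + h^2)
d = -6371.0000*sin(0.6841691) + sqrt((6371.0000*0.6320293)^2 + 2*6371.0000*7124.574 + 7124.574^2)
d = 8533.3913 km

8533.3913 km


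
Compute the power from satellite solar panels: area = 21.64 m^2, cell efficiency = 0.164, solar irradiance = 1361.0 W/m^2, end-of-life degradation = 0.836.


P = area * eta * S * degradation
P = 21.64 * 0.164 * 1361.0 * 0.836
P = 4037.9925 W

4037.9925 W


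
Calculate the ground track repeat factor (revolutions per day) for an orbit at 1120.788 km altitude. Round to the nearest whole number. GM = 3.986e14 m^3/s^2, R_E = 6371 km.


r = 7.491788e+06 m
T = 2*pi*sqrt(r^3/mu) = 6453.4127 s = 107.5569 min
revs/day = 1440 / 107.5569 = 13.3883
Rounded: 13 revolutions per day

13 revolutions per day


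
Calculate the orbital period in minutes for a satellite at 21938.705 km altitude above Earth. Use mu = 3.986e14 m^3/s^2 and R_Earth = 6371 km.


r = 28309.7050 km = 2.8309705e+07 m
T = 2*pi*sqrt(r^3/mu) = 2*pi*sqrt(2.2688513e+22 / 3.986e14)
T = 47403.9179 s = 790.0653 min

790.0653 minutes


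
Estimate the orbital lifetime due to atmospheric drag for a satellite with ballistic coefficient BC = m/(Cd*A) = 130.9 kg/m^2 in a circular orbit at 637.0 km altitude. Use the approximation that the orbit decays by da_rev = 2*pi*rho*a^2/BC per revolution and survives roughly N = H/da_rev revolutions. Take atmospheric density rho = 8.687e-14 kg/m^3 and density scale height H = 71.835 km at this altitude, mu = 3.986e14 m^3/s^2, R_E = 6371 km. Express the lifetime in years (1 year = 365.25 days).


a = R_E + alt = 7008.0000 km = 7.008e+06 m
da_rev = 2*pi*rho*a^2/BC = 2*pi*8.687e-14*(7.008e+06)^2/130.9 = 0.204785041 m per revolution
N = H/da_rev = 71835.0000 m / 0.204785041 m = 350782.4576 revolutions
P = 2*pi*sqrt(a^3/mu) = 5838.5145 s
lifetime = N*P = 350782.4576 * 5838.5145 = 2.0480485e+09 s = 23704.2645 days
years = 23704.2645 / 365.25 = 64.8987 years

64.8987 years


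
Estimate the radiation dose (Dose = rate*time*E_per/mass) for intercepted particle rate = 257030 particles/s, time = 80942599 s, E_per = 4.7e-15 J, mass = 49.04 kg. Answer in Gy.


Total energy deposited = rate * time * E_per
  = 257030 * 80942599 * 4.7e-15 = 0.09778198 J
Dose = E_total / mass = 0.09778198 / 49.04
Dose = 0.001993923 Gy

0.0020 Gy


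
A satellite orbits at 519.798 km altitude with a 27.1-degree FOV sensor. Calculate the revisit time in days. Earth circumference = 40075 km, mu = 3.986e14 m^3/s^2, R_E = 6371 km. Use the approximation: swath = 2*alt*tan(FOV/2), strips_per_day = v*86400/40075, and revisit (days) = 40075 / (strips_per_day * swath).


swath = 2*519.798*tan(0.2364921) = 250.5446 km
v = sqrt(mu/r) = 7605.6071 m/s = 7.6056 km/s
strips/day = v*86400/40075 = 7.6056*86400/40075 = 16.3974
coverage/day = strips * swath = 16.3974 * 250.5446 = 4108.2720 km
revisit = 40075 / 4108.2720 = 9.7547 days

9.7547 days


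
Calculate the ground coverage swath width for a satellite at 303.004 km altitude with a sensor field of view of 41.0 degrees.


FOV = 41.0 deg = 0.715585 rad
swath = 2 * alt * tan(FOV/2) = 2 * 303.004 * tan(0.3577925)
swath = 2 * 303.004 * 0.3738847
swath = 226.5771 km

226.5771 km


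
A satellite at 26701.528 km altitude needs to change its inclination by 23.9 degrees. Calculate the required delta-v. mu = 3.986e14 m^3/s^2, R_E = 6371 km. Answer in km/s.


r = 33072.5280 km = 3.3072528e+07 m
V = sqrt(mu/r) = 3471.6421 m/s
di = 23.9 deg = 0.4171337 rad
dV = 2*V*sin(di/2) = 2*3471.6421*sin(0.2085668)
dV = 1437.6627 m/s = 1.4377 km/s

1.4377 km/s


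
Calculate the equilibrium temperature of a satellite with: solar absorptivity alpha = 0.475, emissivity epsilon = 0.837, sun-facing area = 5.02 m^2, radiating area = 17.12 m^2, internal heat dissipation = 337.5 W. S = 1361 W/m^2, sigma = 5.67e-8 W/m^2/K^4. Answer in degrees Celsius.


Numerator = alpha*S*A_sun + Q_int = 0.475*1361*5.02 + 337.5 = 3582.8045 W
Denominator = eps*sigma*A_rad = 0.837*5.67e-8*17.12 = 8.1247925e-07 W/K^4
T^4 = 4.4097182e+09 K^4
T = 257.6931 K = -15.4569 C

-15.4569 degrees Celsius


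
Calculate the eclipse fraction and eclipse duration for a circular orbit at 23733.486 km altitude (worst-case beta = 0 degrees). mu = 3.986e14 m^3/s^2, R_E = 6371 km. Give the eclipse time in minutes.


r = 30104.4860 km
T = 866.3768 min
Eclipse fraction = arcsin(R_E/r)/pi = arcsin(6371.0000/30104.4860)/pi
= arcsin(0.2116296)/pi = 0.06787704
Eclipse duration = 0.06787704 * 866.3768 = 58.8071 min

58.8071 minutes


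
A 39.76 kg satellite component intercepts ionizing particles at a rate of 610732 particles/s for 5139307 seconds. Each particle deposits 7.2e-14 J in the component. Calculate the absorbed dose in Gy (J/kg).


Total energy deposited = rate * time * E_per
  = 610732 * 5139307 * 7.2e-14 = 0.2259892 J
Dose = E_total / mass = 0.2259892 / 39.76
Dose = 0.005683834 Gy

0.0057 Gy


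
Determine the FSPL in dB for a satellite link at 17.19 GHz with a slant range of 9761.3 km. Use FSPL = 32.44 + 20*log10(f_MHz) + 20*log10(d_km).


f = 17.19 GHz = 17190.0000 MHz
d = 9761.3 km
FSPL = 32.44 + 20*log10(17190.0000) + 20*log10(9761.3)
FSPL = 32.44 + 84.7055 + 79.7902
FSPL = 196.9357 dB

196.9357 dB


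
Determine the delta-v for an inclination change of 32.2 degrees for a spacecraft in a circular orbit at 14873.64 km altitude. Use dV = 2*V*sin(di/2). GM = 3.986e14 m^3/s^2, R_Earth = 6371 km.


r = 21244.6400 km = 2.124464e+07 m
V = sqrt(mu/r) = 4331.5563 m/s
di = 32.2 deg = 0.561996 rad
dV = 2*V*sin(di/2) = 2*4331.5563*sin(0.280998)
dV = 2402.4080 m/s = 2.4024 km/s

2.4024 km/s


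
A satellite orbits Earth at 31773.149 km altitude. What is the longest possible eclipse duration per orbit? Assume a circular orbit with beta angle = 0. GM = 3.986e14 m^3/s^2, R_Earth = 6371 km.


r = 38144.1490 km
T = 1235.6682 min
Eclipse fraction = arcsin(R_E/r)/pi = arcsin(6371.0000/38144.1490)/pi
= arcsin(0.1670243)/pi = 0.05341584
Eclipse duration = 0.05341584 * 1235.6682 = 66.0043 min

66.0043 minutes


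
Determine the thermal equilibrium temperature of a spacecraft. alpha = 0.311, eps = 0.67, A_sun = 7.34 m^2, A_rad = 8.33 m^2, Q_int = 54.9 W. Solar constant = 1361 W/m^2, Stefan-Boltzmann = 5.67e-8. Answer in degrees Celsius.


Numerator = alpha*S*A_sun + Q_int = 0.311*1361*7.34 + 54.9 = 3161.7091 W
Denominator = eps*sigma*A_rad = 0.67*5.67e-8*8.33 = 3.1644837e-07 W/K^4
T^4 = 9.9912322e+09 K^4
T = 316.1584 K = 43.0084 C

43.0084 degrees Celsius


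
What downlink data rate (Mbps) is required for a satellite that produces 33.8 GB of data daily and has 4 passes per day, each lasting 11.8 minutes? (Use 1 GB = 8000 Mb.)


total contact time = 4 * 11.8 * 60 = 2832.0000 s
data = 33.8 GB = 270400.0000 Mb
rate = 270400.0000 / 2832.0000 = 95.4802 Mbps

95.4802 Mbps


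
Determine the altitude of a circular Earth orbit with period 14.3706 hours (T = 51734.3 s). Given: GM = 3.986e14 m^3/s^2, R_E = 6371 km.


T = 51734.3 s
r = (mu*T^2/(4*pi^2))^(1/3) = (3.986e14 * 51734.3^2 / (4*pi^2))^(1/3)
r = 3.0008543e+07 m = 30008.5426 km
alt = r - R_E = 30008.5426 - 6371 = 23637.5426 km

23637.5426 km


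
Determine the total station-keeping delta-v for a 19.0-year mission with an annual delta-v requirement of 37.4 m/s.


dV = rate * years = 37.4 * 19.0
dV = 710.6000 m/s

710.6000 m/s


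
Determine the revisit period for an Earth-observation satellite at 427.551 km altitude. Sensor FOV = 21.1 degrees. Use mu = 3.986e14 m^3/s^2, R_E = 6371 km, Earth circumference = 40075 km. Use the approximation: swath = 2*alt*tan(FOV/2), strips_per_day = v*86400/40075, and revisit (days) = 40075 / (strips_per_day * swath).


swath = 2*427.551*tan(0.1841322) = 159.2558 km
v = sqrt(mu/r) = 7657.0321 m/s = 7.6570 km/s
strips/day = v*86400/40075 = 7.6570*86400/40075 = 16.5082
coverage/day = strips * swath = 16.5082 * 159.2558 = 2629.0318 km
revisit = 40075 / 2629.0318 = 15.2433 days

15.2433 days


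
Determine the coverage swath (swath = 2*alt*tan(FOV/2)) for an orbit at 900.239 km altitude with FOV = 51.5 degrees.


FOV = 51.5 deg = 0.8988446 rad
swath = 2 * alt * tan(FOV/2) = 2 * 900.239 * tan(0.4494223)
swath = 2 * 900.239 * 0.4823427
swath = 868.4475 km

868.4475 km


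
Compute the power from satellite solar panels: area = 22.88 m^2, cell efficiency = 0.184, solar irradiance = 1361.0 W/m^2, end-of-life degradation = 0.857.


P = area * eta * S * degradation
P = 22.88 * 0.184 * 1361.0 * 0.857
P = 4910.3539 W

4910.3539 W


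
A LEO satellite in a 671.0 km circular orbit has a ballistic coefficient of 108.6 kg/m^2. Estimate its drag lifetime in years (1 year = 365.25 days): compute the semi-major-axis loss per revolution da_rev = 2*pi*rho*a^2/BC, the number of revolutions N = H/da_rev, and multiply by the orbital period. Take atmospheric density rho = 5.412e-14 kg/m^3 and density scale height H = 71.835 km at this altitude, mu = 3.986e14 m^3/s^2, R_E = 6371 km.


a = R_E + alt = 7042.0000 km = 7.042e+06 m
da_rev = 2*pi*rho*a^2/BC = 2*pi*5.412e-14*(7.042e+06)^2/108.6 = 0.155274405 m per revolution
N = H/da_rev = 71835.0000 m / 0.155274405 m = 462632.5904 revolutions
P = 2*pi*sqrt(a^3/mu) = 5881.0552 s
lifetime = N*P = 462632.5904 * 5881.0552 = 2.7207678e+09 s = 31490.3678 days
years = 31490.3678 / 365.25 = 86.2159 years

86.2159 years


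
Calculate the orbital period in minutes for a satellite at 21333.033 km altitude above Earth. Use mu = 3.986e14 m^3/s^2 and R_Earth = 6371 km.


r = 27704.0330 km = 2.7704033e+07 m
T = 2*pi*sqrt(r^3/mu) = 2*pi*sqrt(2.1263218e+22 / 3.986e14)
T = 45890.8091 s = 764.8468 min

764.8468 minutes


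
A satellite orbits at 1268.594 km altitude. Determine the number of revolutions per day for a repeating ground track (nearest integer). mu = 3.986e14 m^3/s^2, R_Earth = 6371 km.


r = 7.639594e+06 m
T = 2*pi*sqrt(r^3/mu) = 6645.3313 s = 110.7555 min
revs/day = 1440 / 110.7555 = 13.0016
Rounded: 13 revolutions per day

13 revolutions per day


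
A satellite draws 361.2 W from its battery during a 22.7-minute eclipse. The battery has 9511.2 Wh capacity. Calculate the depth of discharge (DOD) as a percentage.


E_used = P * t / 60 = 361.2 * 22.7 / 60 = 136.6540 Wh
DOD = E_used / E_total * 100 = 136.6540 / 9511.2 * 100
DOD = 1.4368 %

1.4368 %


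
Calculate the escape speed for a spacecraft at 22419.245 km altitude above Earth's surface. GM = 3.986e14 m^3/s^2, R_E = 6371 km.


r = 6371.0 + 22419.245 = 28790.2450 km = 2.8790245e+07 m
v_esc = sqrt(2*mu/r) = sqrt(2*3.986e14 / 2.8790245e+07)
v_esc = 5262.1226 m/s = 5.2621 km/s

5.2621 km/s


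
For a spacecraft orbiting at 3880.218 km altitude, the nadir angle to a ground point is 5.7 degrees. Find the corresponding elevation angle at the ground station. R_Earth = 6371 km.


r = R_E + alt = 10251.2180 km
Law of sines in the satellite / Earth-center / ground-point triangle:
  sin(nadir)/R_E = sin(90 + el)/r  =>  cos(el) = (r/R_E)*sin(nadir)
cos(el) = (10251.2180 / 6371.0000) * sin(5.7 deg) = 0.1598098
el = arccos(0.1598098) = 80.8041 deg
(Earth-central angle = 90 - nadir - el = 3.4959 deg)

80.8041 degrees


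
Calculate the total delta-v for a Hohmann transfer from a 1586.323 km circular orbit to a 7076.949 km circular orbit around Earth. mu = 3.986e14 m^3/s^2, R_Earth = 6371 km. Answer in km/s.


r1 = 7957.3230 km = 7.957323e+06 m
r2 = 13447.9490 km = 1.3447949e+07 m
dv1 = sqrt(mu/r1)*(sqrt(2*r2/(r1+r2)) - 1) = 855.9684 m/s
dv2 = sqrt(mu/r2)*(1 - sqrt(2*r1/(r1+r2))) = 749.8968 m/s
total dv = |dv1| + |dv2| = 855.9684 + 749.8968 = 1605.8652 m/s = 1.6059 km/s

1.6059 km/s


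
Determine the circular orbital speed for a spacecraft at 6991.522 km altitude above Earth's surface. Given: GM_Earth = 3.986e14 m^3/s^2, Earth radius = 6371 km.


r = R_E + alt = 6371.0 + 6991.522 = 13362.5220 km = 1.3362522e+07 m
v = sqrt(mu/r) = sqrt(3.986e14 / 1.3362522e+07) = 5461.6571 m/s = 5.4617 km/s

5.4617 km/s


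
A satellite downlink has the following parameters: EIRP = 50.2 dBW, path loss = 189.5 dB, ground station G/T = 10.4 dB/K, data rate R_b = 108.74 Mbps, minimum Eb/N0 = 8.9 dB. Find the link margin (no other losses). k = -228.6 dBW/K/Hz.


C/N0 = EIRP - FSPL + G/T - k = 50.2 - 189.5 + 10.4 - (-228.6)
C/N0 = 99.7000 dB-Hz
R_b = 108.74 Mbps = 1.0874e+08 bps -> 10*log10(R_b) = 80.3639 dB-Hz
Eb/N0 = C/N0 - 10*log10(R_b) = 99.7000 - 80.3639 = 19.3361 dB
Margin = Eb/N0 - Eb/N0_req = 19.3361 - 8.9 = 10.4361 dB (link closes)

10.4361 dB


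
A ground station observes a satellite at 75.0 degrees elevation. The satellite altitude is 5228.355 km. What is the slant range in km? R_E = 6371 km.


h = 5228.355 km, el = 75.0 deg
d = -R_E*sin(el) + sqrt((R_E*sin(el))^2 + 2*R_E*h + h^2)
d = -6371.0000*sin(1.3090) + sqrt((6371.0000*0.9659258)^2 + 2*6371.0000*5228.355 + 5228.355^2)
d = 5327.6390 km

5327.6390 km


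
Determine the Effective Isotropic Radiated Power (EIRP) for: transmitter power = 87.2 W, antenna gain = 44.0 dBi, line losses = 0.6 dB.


Pt = 87.2 W = 19.4052 dBW
EIRP = Pt_dBW + Gt - losses = 19.4052 + 44.0 - 0.6 = 62.8052 dBW

62.8052 dBW


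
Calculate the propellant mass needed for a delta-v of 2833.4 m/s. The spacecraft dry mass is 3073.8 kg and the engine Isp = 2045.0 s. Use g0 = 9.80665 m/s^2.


ve = Isp * g0 = 2045.0 * 9.80665 = 20054.599250 m/s
mass ratio = exp(dv/ve) = exp(2833.4/20054.599250) = 1.15175204
m_prop = m_dry * (mr - 1) = 3073.8 * (1.15175204 - 1)
m_prop = 466.4554 kg

466.4554 kg


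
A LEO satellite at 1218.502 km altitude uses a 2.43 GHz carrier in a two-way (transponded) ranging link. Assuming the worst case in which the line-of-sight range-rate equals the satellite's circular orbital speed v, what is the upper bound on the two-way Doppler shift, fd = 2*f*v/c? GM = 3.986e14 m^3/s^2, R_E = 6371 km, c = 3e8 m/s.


r = 7.589502e+06 m
v = sqrt(mu/r) = 7247.0625 m/s (worst-case radial velocity)
f = 2.43 GHz = 2.43e+09 Hz
fd = 2*f*v/c = 2*2.43e+09*7247.0625/3.0e+08
fd = 117402.4126 Hz

117402.4126 Hz
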